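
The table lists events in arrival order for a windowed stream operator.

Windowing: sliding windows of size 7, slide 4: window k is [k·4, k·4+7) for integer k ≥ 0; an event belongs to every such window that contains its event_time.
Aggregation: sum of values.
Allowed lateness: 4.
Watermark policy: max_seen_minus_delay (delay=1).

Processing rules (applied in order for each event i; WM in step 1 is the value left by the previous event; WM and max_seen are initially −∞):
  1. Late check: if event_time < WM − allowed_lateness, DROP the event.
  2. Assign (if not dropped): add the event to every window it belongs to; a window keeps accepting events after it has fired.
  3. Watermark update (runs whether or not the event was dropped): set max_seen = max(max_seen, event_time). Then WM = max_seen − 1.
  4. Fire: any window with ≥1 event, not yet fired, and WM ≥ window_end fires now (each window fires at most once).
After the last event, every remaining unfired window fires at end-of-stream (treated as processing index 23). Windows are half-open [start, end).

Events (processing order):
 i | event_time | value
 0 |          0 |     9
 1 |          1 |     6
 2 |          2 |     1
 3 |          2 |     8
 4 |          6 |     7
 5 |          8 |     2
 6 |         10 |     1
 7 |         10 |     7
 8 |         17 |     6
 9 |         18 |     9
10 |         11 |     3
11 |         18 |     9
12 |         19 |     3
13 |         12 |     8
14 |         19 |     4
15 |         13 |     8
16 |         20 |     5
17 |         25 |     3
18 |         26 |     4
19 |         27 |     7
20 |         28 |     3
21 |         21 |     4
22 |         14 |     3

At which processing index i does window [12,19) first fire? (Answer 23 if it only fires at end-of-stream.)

16

i=0 t=0 v=9: → [0,7); WM=-1
i=1 t=1 v=6: → [0,7); WM=0
i=2 t=2 v=1: → [0,7); WM=1
i=3 t=2 v=8: → [0,7); WM=1
i=4 t=6 v=7: → [4,11),[0,7); WM=5
i=5 t=8 v=2: → [8,15),[4,11); WM=7; [0,7) fires=31
i=6 t=10 v=1: → [8,15),[4,11); WM=9
i=7 t=10 v=7: → [8,15),[4,11); WM=9
i=8 t=17 v=6: → [16,23),[12,19); WM=16; [4,11) fires=17 [8,15) fires=10
i=9 t=18 v=9: → [16,23),[12,19); WM=17
i=10 t=11 v=3: DROP (t<17-4); WM=17
i=11 t=18 v=9: → [16,23),[12,19); WM=17
i=12 t=19 v=3: → [16,23); WM=18
i=13 t=12 v=8: DROP (t<18-4); WM=18
i=14 t=19 v=4: → [16,23); WM=18
i=15 t=13 v=8: DROP (t<18-4); WM=18
i=16 t=20 v=5: → [20,27),[16,23); WM=19; [12,19) fires=24
i=17 t=25 v=3: → [24,31),[20,27); WM=24; [16,23) fires=36
i=18 t=26 v=4: → [24,31),[20,27); WM=25
i=19 t=27 v=7: → [24,31); WM=26
i=20 t=28 v=3: → [28,35),[24,31); WM=27; [20,27) fires=12
i=21 t=21 v=4: DROP (t<27-4); WM=27
i=22 t=14 v=3: DROP (t<27-4); WM=27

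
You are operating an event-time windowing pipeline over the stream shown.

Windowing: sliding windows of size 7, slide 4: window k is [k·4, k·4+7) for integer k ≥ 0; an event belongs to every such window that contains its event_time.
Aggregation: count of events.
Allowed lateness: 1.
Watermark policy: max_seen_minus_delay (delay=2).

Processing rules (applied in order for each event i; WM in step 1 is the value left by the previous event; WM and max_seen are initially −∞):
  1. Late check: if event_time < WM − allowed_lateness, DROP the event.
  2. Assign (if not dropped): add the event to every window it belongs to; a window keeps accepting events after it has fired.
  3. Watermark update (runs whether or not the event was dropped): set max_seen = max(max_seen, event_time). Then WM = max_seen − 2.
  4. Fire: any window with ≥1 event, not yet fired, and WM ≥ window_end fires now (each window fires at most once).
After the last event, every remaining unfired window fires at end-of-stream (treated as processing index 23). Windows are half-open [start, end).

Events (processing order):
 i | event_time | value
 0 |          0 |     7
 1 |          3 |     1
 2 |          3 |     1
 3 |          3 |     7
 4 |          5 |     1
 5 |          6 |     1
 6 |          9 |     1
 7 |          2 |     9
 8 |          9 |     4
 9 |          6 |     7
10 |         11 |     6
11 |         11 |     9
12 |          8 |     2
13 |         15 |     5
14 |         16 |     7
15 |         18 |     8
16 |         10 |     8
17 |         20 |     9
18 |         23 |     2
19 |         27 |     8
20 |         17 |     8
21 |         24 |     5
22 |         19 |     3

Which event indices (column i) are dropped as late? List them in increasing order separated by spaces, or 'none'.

7 16 20 22

i=0 t=0 v=7: → [0,7); WM=-2
i=1 t=3 v=1: → [0,7); WM=1
i=2 t=3 v=1: → [0,7); WM=1
i=3 t=3 v=7: → [0,7); WM=1
i=4 t=5 v=1: → [4,11),[0,7); WM=3
i=5 t=6 v=1: → [4,11),[0,7); WM=4
i=6 t=9 v=1: → [8,15),[4,11); WM=7; [0,7) fires=6
i=7 t=2 v=9: DROP (t<7-1); WM=7
i=8 t=9 v=4: → [8,15),[4,11); WM=7
i=9 t=6 v=7: → [4,11),[0,7); WM=7
i=10 t=11 v=6: → [8,15); WM=9
i=11 t=11 v=9: → [8,15); WM=9
i=12 t=8 v=2: → [8,15),[4,11); WM=9
i=13 t=15 v=5: → [12,19); WM=13; [4,11) fires=6
i=14 t=16 v=7: → [16,23),[12,19); WM=14
i=15 t=18 v=8: → [16,23),[12,19); WM=16; [8,15) fires=5
i=16 t=10 v=8: DROP (t<16-1); WM=16
i=17 t=20 v=9: → [20,27),[16,23); WM=18
i=18 t=23 v=2: → [20,27); WM=21; [12,19) fires=3
i=19 t=27 v=8: → [24,31); WM=25; [16,23) fires=3
i=20 t=17 v=8: DROP (t<25-1); WM=25
i=21 t=24 v=5: → [24,31),[20,27); WM=25
i=22 t=19 v=3: DROP (t<25-1); WM=25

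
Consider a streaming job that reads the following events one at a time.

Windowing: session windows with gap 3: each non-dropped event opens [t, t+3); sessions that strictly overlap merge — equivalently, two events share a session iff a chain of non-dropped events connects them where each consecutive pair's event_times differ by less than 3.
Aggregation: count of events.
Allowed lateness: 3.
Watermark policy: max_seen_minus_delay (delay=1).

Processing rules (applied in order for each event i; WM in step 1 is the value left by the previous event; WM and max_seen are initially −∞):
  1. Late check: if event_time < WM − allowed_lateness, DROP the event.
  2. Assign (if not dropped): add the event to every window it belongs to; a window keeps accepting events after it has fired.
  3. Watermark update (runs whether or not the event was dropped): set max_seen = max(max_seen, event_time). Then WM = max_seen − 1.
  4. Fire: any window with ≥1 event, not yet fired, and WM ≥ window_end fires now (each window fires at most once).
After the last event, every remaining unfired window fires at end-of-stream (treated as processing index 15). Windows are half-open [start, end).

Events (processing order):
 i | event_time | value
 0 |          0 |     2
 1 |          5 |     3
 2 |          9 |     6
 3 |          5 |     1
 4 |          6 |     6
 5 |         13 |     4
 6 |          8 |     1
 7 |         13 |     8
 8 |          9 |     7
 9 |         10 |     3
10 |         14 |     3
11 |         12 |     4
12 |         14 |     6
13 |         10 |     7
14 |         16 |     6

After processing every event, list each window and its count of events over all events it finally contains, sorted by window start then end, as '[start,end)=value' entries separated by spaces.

i=0 t=0 v=2: → [0,3); WM=-1
i=1 t=5 v=3: → [5,8); WM=4
i=2 t=9 v=6: → [9,12); WM=8
i=3 t=5 v=1: → [5,8); WM=8
i=4 t=6 v=6: → [5,9); WM=8
i=5 t=13 v=4: → [13,16); WM=12
i=6 t=8 v=1: DROP (t<12-3); WM=12
i=7 t=13 v=8: → [13,16); WM=12
i=8 t=9 v=7: → [9,12); WM=12
i=9 t=10 v=3: → [9,13); WM=12
i=10 t=14 v=3: → [13,17); WM=13
i=11 t=12 v=4: → [9,17); WM=13
i=12 t=14 v=6: → [9,17); WM=13
i=13 t=10 v=7: → [9,17); WM=13
i=14 t=16 v=6: → [9,19); WM=15

[0,3)=1 [5,9)=3 [9,19)=10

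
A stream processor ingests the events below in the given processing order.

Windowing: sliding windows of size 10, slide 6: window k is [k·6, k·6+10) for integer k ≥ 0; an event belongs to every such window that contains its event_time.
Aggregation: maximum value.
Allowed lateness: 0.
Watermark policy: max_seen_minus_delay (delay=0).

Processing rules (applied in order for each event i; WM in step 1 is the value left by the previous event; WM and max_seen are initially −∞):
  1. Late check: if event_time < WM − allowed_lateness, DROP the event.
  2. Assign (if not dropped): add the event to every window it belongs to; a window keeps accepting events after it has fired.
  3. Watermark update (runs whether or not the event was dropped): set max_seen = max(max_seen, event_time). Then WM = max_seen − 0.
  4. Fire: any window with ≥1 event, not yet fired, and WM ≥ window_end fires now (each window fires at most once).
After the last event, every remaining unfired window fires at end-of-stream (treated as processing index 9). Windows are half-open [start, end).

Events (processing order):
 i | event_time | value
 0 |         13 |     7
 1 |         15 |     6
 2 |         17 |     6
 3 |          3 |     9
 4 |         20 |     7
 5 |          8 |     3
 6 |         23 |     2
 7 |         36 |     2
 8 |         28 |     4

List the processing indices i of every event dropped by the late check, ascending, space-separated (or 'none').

i=0 t=13 v=7: → [12,22),[6,16); WM=13
i=1 t=15 v=6: → [12,22),[6,16); WM=15
i=2 t=17 v=6: → [12,22); WM=17; [6,16) fires=7
i=3 t=3 v=9: DROP (t<17-0); WM=17
i=4 t=20 v=7: → [18,28),[12,22); WM=20
i=5 t=8 v=3: DROP (t<20-0); WM=20
i=6 t=23 v=2: → [18,28); WM=23; [12,22) fires=7
i=7 t=36 v=2: → [36,46),[30,40); WM=36; [18,28) fires=7
i=8 t=28 v=4: DROP (t<36-0); WM=36

3 5 8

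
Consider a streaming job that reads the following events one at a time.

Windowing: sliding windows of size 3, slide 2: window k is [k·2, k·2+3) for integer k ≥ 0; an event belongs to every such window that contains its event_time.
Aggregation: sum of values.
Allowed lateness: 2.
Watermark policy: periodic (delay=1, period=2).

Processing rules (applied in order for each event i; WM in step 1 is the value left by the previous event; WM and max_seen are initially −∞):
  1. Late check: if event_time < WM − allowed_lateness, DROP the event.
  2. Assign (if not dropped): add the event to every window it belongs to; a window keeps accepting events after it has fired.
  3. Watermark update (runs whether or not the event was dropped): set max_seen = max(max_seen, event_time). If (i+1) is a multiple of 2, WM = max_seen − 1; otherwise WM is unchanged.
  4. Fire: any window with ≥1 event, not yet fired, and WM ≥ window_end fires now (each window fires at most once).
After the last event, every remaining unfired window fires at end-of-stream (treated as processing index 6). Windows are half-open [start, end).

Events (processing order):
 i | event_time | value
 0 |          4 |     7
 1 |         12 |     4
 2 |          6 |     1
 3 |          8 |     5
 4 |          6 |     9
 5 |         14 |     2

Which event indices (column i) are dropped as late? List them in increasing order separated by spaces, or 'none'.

2 3 4

i=0 t=4 v=7: → [4,7),[2,5); WM=−∞
i=1 t=12 v=4: → [12,15),[10,13); WM=11; [2,5) fires=7 [4,7) fires=7
i=2 t=6 v=1: DROP (t<11-2); WM=11
i=3 t=8 v=5: DROP (t<11-2); WM=11
i=4 t=6 v=9: DROP (t<11-2); WM=11
i=5 t=14 v=2: → [14,17),[12,15); WM=13; [10,13) fires=4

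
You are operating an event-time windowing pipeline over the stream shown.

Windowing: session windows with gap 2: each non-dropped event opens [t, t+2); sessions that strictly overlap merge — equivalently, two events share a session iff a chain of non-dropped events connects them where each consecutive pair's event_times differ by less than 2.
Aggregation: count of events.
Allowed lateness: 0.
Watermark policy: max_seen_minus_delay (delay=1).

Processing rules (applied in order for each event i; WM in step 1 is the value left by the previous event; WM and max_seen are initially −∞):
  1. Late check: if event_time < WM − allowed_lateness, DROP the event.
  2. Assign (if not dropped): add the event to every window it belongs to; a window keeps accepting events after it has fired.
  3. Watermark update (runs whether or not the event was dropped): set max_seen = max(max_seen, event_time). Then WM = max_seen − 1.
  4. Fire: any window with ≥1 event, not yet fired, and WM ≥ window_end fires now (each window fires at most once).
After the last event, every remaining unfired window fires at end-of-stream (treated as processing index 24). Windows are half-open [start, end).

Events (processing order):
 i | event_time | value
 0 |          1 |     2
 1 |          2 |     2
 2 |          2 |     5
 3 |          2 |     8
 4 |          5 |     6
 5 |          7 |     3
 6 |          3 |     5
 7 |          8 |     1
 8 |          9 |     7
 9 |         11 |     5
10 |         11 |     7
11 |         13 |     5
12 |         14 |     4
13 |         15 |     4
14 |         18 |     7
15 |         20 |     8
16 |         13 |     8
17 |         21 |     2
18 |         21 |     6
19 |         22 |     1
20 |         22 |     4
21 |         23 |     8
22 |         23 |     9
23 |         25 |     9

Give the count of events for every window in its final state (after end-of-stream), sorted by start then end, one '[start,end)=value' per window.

i=0 t=1 v=2: → [1,3); WM=0
i=1 t=2 v=2: → [1,4); WM=1
i=2 t=2 v=5: → [1,4); WM=1
i=3 t=2 v=8: → [1,4); WM=1
i=4 t=5 v=6: → [5,7); WM=4
i=5 t=7 v=3: → [7,9); WM=6
i=6 t=3 v=5: DROP (t<6-0); WM=6
i=7 t=8 v=1: → [7,10); WM=7
i=8 t=9 v=7: → [7,11); WM=8
i=9 t=11 v=5: → [11,13); WM=10
i=10 t=11 v=7: → [11,13); WM=10
i=11 t=13 v=5: → [13,15); WM=12
i=12 t=14 v=4: → [13,16); WM=13
i=13 t=15 v=4: → [13,17); WM=14
i=14 t=18 v=7: → [18,20); WM=17
i=15 t=20 v=8: → [20,22); WM=19
i=16 t=13 v=8: DROP (t<19-0); WM=19
i=17 t=21 v=2: → [20,23); WM=20
i=18 t=21 v=6: → [20,23); WM=20
i=19 t=22 v=1: → [20,24); WM=21
i=20 t=22 v=4: → [20,24); WM=21
i=21 t=23 v=8: → [20,25); WM=22
i=22 t=23 v=9: → [20,25); WM=22
i=23 t=25 v=9: → [25,27); WM=24

[1,4)=4 [5,7)=1 [7,11)=3 [11,13)=2 [13,17)=3 [18,20)=1 [20,25)=7 [25,27)=1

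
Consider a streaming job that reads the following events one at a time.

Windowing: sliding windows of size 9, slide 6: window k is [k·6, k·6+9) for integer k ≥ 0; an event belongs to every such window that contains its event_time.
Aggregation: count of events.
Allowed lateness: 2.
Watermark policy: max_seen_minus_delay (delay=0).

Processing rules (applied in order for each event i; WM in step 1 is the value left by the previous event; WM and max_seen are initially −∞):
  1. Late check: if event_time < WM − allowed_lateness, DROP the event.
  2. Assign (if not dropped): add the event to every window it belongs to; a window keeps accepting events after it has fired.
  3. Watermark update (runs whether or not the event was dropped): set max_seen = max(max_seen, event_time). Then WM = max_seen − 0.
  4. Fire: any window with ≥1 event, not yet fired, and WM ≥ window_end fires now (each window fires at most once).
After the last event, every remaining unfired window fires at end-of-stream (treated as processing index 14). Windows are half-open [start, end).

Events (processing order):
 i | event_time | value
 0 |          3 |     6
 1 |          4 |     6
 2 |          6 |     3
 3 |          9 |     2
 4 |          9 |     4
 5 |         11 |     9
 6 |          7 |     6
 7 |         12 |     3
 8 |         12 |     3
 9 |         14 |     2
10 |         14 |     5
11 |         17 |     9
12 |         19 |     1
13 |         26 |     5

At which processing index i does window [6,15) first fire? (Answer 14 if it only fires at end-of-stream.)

i=0 t=3 v=6: → [0,9); WM=3
i=1 t=4 v=6: → [0,9); WM=4
i=2 t=6 v=3: → [6,15),[0,9); WM=6
i=3 t=9 v=2: → [6,15); WM=9; [0,9) fires=3
i=4 t=9 v=4: → [6,15); WM=9
i=5 t=11 v=9: → [6,15); WM=11
i=6 t=7 v=6: DROP (t<11-2); WM=11
i=7 t=12 v=3: → [12,21),[6,15); WM=12
i=8 t=12 v=3: → [12,21),[6,15); WM=12
i=9 t=14 v=2: → [12,21),[6,15); WM=14
i=10 t=14 v=5: → [12,21),[6,15); WM=14
i=11 t=17 v=9: → [12,21); WM=17; [6,15) fires=8
i=12 t=19 v=1: → [18,27),[12,21); WM=19
i=13 t=26 v=5: → [24,33),[18,27); WM=26; [12,21) fires=6

11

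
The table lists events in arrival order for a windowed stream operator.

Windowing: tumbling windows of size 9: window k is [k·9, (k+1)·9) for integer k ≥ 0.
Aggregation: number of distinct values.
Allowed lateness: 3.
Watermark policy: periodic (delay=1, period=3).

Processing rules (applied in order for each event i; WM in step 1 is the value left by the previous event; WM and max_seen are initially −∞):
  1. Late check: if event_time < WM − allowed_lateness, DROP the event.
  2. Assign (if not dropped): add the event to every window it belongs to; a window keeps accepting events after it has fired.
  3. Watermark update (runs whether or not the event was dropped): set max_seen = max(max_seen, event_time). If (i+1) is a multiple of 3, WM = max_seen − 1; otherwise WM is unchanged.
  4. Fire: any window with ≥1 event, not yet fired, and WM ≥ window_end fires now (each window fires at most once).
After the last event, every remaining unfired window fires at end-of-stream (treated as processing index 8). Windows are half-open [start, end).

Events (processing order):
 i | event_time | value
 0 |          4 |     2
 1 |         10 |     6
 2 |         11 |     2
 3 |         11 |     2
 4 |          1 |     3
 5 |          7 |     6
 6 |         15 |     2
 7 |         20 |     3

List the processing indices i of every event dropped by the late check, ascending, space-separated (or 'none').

4

i=0 t=4 v=2: → [0,9); WM=−∞
i=1 t=10 v=6: → [9,18); WM=−∞
i=2 t=11 v=2: → [9,18); WM=10; [0,9) fires=1
i=3 t=11 v=2: → [9,18); WM=10
i=4 t=1 v=3: DROP (t<10-3); WM=10
i=5 t=7 v=6: → [0,9); WM=10
i=6 t=15 v=2: → [9,18); WM=10
i=7 t=20 v=3: → [18,27); WM=10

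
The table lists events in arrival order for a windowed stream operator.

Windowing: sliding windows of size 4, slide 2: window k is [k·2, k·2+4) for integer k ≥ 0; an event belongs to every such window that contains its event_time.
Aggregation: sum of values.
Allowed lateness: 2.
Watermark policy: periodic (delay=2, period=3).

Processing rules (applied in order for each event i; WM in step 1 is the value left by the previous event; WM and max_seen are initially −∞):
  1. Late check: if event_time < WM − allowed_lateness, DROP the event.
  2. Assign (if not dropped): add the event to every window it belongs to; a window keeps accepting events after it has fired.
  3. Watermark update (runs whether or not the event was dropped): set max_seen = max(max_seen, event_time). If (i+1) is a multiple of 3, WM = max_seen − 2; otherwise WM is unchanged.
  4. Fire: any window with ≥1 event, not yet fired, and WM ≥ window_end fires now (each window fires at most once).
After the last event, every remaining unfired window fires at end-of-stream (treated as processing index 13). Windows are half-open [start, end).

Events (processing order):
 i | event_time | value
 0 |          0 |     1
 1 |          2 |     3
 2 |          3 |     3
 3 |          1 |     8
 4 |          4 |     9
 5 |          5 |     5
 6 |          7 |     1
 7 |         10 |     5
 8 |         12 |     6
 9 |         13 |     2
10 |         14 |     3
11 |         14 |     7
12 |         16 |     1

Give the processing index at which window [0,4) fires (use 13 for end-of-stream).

i=0 t=0 v=1: → [0,4); WM=−∞
i=1 t=2 v=3: → [2,6),[0,4); WM=−∞
i=2 t=3 v=3: → [2,6),[0,4); WM=1
i=3 t=1 v=8: → [0,4); WM=1
i=4 t=4 v=9: → [4,8),[2,6); WM=1
i=5 t=5 v=5: → [4,8),[2,6); WM=3
i=6 t=7 v=1: → [6,10),[4,8); WM=3
i=7 t=10 v=5: → [10,14),[8,12); WM=3
i=8 t=12 v=6: → [12,16),[10,14); WM=10; [0,4) fires=15 [2,6) fires=20 [4,8) fires=15 [6,10) fires=1
i=9 t=13 v=2: → [12,16),[10,14); WM=10
i=10 t=14 v=3: → [14,18),[12,16); WM=10
i=11 t=14 v=7: → [14,18),[12,16); WM=12; [8,12) fires=5
i=12 t=16 v=1: → [16,20),[14,18); WM=12

8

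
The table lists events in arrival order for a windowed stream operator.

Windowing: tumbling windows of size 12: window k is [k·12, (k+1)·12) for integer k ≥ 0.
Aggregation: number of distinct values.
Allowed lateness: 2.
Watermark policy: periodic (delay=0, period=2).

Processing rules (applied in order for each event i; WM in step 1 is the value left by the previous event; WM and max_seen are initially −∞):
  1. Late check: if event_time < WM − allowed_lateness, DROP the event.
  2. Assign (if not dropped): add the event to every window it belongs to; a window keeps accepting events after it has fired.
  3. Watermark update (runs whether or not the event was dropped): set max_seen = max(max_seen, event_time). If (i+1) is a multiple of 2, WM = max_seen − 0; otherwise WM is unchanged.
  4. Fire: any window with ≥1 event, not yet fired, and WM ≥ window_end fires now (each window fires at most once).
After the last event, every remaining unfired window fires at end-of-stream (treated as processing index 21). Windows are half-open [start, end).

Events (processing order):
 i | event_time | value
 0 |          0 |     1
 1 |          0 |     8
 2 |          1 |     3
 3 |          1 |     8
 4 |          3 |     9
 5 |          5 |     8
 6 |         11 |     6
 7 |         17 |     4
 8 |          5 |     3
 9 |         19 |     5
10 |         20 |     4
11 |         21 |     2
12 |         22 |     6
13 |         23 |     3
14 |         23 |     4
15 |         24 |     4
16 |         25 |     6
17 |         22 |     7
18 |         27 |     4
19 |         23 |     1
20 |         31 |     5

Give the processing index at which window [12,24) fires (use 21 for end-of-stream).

i=0 t=0 v=1: → [0,12); WM=−∞
i=1 t=0 v=8: → [0,12); WM=0
i=2 t=1 v=3: → [0,12); WM=0
i=3 t=1 v=8: → [0,12); WM=1
i=4 t=3 v=9: → [0,12); WM=1
i=5 t=5 v=8: → [0,12); WM=5
i=6 t=11 v=6: → [0,12); WM=5
i=7 t=17 v=4: → [12,24); WM=17; [0,12) fires=5
i=8 t=5 v=3: DROP (t<17-2); WM=17
i=9 t=19 v=5: → [12,24); WM=19
i=10 t=20 v=4: → [12,24); WM=19
i=11 t=21 v=2: → [12,24); WM=21
i=12 t=22 v=6: → [12,24); WM=21
i=13 t=23 v=3: → [12,24); WM=23
i=14 t=23 v=4: → [12,24); WM=23
i=15 t=24 v=4: → [24,36); WM=24; [12,24) fires=5
i=16 t=25 v=6: → [24,36); WM=24
i=17 t=22 v=7: → [12,24); WM=25
i=18 t=27 v=4: → [24,36); WM=25
i=19 t=23 v=1: → [12,24); WM=27
i=20 t=31 v=5: → [24,36); WM=27

15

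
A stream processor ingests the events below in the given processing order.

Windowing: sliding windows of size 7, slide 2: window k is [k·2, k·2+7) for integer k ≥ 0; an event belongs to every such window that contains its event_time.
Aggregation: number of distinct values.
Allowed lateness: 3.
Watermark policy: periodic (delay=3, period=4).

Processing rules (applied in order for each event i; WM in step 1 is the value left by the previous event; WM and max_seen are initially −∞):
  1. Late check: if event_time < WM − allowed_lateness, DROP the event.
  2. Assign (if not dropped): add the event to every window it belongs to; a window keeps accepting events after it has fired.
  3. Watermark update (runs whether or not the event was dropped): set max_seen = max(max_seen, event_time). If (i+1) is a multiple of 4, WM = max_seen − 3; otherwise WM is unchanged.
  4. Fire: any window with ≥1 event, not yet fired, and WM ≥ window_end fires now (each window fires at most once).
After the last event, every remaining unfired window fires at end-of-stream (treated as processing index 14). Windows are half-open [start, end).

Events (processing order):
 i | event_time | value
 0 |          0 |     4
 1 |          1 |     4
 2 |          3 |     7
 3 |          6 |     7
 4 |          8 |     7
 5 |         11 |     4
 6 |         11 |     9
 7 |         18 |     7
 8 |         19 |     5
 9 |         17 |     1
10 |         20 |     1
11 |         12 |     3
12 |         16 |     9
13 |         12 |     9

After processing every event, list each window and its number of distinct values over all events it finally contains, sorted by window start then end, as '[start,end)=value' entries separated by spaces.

i=0 t=0 v=4: → [0,7); WM=−∞
i=1 t=1 v=4: → [0,7); WM=−∞
i=2 t=3 v=7: → [2,9),[0,7); WM=−∞
i=3 t=6 v=7: → [6,13),[4,11),[2,9),[0,7); WM=3
i=4 t=8 v=7: → [8,15),[6,13),[4,11),[2,9); WM=3
i=5 t=11 v=4: → [10,17),[8,15),[6,13); WM=3
i=6 t=11 v=9: → [10,17),[8,15),[6,13); WM=3
i=7 t=18 v=7: → [18,25),[16,23),[14,21),[12,19); WM=15; [0,7) fires=2 [2,9) fires=1 [4,11) fires=1 [6,13) fires=3 [8,15) fires=3
i=8 t=19 v=5: → [18,25),[16,23),[14,21); WM=15
i=9 t=17 v=1: → [16,23),[14,21),[12,19); WM=15
i=10 t=20 v=1: → [20,27),[18,25),[16,23),[14,21); WM=15
i=11 t=12 v=3: → [12,19),[10,17),[8,15),[6,13); WM=17; [10,17) fires=3
i=12 t=16 v=9: → [16,23),[14,21),[12,19),[10,17); WM=17
i=13 t=12 v=9: DROP (t<17-3); WM=17

[0,7)=2 [2,9)=1 [4,11)=1 [6,13)=4 [8,15)=4 [10,17)=3 [12,19)=4 [14,21)=4 [16,23)=4 [18,25)=3 [20,27)=1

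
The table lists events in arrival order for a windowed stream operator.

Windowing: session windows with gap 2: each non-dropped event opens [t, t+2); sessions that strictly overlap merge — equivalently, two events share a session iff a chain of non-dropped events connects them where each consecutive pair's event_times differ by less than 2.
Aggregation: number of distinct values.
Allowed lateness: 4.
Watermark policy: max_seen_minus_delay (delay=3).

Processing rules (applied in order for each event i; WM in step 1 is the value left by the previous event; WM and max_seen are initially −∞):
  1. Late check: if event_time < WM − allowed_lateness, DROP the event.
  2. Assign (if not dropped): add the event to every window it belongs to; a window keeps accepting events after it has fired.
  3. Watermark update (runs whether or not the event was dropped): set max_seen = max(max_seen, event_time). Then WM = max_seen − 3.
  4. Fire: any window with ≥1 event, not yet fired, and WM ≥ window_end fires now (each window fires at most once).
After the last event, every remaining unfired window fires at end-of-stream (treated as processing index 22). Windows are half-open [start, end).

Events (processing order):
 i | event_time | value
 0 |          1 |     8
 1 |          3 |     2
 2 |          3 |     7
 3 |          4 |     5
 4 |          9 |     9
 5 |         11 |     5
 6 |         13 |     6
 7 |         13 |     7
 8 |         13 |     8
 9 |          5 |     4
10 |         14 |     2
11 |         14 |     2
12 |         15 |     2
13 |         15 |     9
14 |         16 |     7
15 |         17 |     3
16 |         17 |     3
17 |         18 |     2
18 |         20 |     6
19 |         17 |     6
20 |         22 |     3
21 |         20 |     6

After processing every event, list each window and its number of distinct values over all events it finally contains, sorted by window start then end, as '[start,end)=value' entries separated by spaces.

[1,3)=1 [3,6)=3 [9,11)=1 [11,13)=1 [13,20)=6 [20,22)=1 [22,24)=1

i=0 t=1 v=8: → [1,3); WM=-2
i=1 t=3 v=2: → [3,5); WM=0
i=2 t=3 v=7: → [3,5); WM=0
i=3 t=4 v=5: → [3,6); WM=1
i=4 t=9 v=9: → [9,11); WM=6
i=5 t=11 v=5: → [11,13); WM=8
i=6 t=13 v=6: → [13,15); WM=10
i=7 t=13 v=7: → [13,15); WM=10
i=8 t=13 v=8: → [13,15); WM=10
i=9 t=5 v=4: DROP (t<10-4); WM=10
i=10 t=14 v=2: → [13,16); WM=11
i=11 t=14 v=2: → [13,16); WM=11
i=12 t=15 v=2: → [13,17); WM=12
i=13 t=15 v=9: → [13,17); WM=12
i=14 t=16 v=7: → [13,18); WM=13
i=15 t=17 v=3: → [13,19); WM=14
i=16 t=17 v=3: → [13,19); WM=14
i=17 t=18 v=2: → [13,20); WM=15
i=18 t=20 v=6: → [20,22); WM=17
i=19 t=17 v=6: → [13,20); WM=17
i=20 t=22 v=3: → [22,24); WM=19
i=21 t=20 v=6: → [20,22); WM=19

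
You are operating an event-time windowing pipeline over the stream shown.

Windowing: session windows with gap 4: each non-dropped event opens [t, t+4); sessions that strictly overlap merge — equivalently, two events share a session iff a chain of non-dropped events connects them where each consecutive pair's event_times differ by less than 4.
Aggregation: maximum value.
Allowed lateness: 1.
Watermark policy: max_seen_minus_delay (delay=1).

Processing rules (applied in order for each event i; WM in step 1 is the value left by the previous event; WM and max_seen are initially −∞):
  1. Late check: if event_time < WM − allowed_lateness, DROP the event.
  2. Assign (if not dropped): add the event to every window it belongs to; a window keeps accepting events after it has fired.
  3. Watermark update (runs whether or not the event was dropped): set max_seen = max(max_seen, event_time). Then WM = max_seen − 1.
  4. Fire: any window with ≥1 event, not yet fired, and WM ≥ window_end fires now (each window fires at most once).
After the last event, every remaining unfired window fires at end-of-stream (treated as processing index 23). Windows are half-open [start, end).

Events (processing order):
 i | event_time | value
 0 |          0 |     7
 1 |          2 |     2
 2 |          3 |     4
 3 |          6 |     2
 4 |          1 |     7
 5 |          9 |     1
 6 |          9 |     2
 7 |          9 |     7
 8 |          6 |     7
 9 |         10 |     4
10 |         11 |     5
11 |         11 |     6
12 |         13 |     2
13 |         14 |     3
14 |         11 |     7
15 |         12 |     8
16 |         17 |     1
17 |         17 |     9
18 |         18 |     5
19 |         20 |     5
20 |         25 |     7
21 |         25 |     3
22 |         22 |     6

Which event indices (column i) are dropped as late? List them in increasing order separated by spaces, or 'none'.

4 8 14 22

i=0 t=0 v=7: → [0,4); WM=-1
i=1 t=2 v=2: → [0,6); WM=1
i=2 t=3 v=4: → [0,7); WM=2
i=3 t=6 v=2: → [0,10); WM=5
i=4 t=1 v=7: DROP (t<5-1); WM=5
i=5 t=9 v=1: → [0,13); WM=8
i=6 t=9 v=2: → [0,13); WM=8
i=7 t=9 v=7: → [0,13); WM=8
i=8 t=6 v=7: DROP (t<8-1); WM=8
i=9 t=10 v=4: → [0,14); WM=9
i=10 t=11 v=5: → [0,15); WM=10
i=11 t=11 v=6: → [0,15); WM=10
i=12 t=13 v=2: → [0,17); WM=12
i=13 t=14 v=3: → [0,18); WM=13
i=14 t=11 v=7: DROP (t<13-1); WM=13
i=15 t=12 v=8: → [0,18); WM=13
i=16 t=17 v=1: → [0,21); WM=16
i=17 t=17 v=9: → [0,21); WM=16
i=18 t=18 v=5: → [0,22); WM=17
i=19 t=20 v=5: → [0,24); WM=19
i=20 t=25 v=7: → [25,29); WM=24
i=21 t=25 v=3: → [25,29); WM=24
i=22 t=22 v=6: DROP (t<24-1); WM=24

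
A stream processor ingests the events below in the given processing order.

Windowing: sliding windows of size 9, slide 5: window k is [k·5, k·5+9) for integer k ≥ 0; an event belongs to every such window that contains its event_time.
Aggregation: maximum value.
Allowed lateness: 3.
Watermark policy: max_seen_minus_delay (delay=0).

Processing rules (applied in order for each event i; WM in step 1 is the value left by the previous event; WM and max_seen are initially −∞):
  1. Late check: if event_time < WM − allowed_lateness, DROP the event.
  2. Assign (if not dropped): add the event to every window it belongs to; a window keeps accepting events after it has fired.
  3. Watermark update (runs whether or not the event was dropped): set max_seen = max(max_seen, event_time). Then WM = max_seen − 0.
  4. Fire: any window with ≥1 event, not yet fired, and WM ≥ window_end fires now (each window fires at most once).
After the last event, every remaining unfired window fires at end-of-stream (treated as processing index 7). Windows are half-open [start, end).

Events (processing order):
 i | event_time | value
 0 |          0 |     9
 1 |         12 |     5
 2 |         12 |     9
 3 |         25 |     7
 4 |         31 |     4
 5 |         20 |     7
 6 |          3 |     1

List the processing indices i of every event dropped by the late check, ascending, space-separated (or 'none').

5 6

i=0 t=0 v=9: → [0,9); WM=0
i=1 t=12 v=5: → [10,19),[5,14); WM=12; [0,9) fires=9
i=2 t=12 v=9: → [10,19),[5,14); WM=12
i=3 t=25 v=7: → [25,34),[20,29); WM=25; [5,14) fires=9 [10,19) fires=9
i=4 t=31 v=4: → [30,39),[25,34); WM=31; [20,29) fires=7
i=5 t=20 v=7: DROP (t<31-3); WM=31
i=6 t=3 v=1: DROP (t<31-3); WM=31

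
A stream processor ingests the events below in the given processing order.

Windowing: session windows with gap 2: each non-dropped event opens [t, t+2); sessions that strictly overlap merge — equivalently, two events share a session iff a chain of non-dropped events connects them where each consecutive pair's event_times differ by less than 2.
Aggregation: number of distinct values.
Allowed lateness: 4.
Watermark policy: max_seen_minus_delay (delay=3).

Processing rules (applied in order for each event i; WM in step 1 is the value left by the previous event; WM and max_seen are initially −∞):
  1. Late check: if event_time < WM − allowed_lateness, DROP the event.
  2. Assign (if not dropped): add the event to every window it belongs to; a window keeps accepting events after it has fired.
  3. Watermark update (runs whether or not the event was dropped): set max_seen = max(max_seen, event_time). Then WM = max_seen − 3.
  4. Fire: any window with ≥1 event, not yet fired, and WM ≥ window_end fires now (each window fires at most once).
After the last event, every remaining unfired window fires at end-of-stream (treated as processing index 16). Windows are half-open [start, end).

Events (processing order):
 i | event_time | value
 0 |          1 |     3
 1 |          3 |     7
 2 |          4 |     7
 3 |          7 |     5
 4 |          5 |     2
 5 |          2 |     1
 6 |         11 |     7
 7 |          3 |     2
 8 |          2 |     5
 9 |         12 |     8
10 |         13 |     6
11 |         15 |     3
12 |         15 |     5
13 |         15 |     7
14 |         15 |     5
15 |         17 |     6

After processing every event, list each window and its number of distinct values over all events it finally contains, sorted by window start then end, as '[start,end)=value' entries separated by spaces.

[1,7)=4 [7,9)=1 [11,15)=3 [15,17)=3 [17,19)=1

i=0 t=1 v=3: → [1,3); WM=-2
i=1 t=3 v=7: → [3,5); WM=0
i=2 t=4 v=7: → [3,6); WM=1
i=3 t=7 v=5: → [7,9); WM=4
i=4 t=5 v=2: → [3,7); WM=4
i=5 t=2 v=1: → [1,7); WM=4
i=6 t=11 v=7: → [11,13); WM=8
i=7 t=3 v=2: DROP (t<8-4); WM=8
i=8 t=2 v=5: DROP (t<8-4); WM=8
i=9 t=12 v=8: → [11,14); WM=9
i=10 t=13 v=6: → [11,15); WM=10
i=11 t=15 v=3: → [15,17); WM=12
i=12 t=15 v=5: → [15,17); WM=12
i=13 t=15 v=7: → [15,17); WM=12
i=14 t=15 v=5: → [15,17); WM=12
i=15 t=17 v=6: → [17,19); WM=14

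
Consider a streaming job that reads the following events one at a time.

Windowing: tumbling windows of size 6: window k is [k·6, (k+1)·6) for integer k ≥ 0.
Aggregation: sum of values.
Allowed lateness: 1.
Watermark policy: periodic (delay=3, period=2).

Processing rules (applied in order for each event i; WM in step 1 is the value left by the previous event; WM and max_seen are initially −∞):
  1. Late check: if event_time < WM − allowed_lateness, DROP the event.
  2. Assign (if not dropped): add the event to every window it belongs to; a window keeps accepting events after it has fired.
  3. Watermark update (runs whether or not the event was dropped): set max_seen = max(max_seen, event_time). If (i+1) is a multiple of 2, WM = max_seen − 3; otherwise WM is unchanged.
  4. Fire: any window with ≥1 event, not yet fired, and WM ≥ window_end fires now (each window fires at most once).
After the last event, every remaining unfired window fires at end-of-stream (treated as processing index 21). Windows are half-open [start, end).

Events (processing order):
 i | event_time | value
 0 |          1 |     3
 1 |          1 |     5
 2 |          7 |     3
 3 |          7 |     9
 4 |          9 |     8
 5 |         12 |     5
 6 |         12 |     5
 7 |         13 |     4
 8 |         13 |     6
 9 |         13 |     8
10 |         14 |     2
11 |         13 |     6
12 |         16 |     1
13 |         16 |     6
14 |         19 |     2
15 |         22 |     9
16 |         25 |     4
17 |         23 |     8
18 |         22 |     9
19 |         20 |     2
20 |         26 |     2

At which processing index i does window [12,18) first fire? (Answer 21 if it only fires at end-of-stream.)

i=0 t=1 v=3: → [0,6); WM=−∞
i=1 t=1 v=5: → [0,6); WM=-2
i=2 t=7 v=3: → [6,12); WM=-2
i=3 t=7 v=9: → [6,12); WM=4
i=4 t=9 v=8: → [6,12); WM=4
i=5 t=12 v=5: → [12,18); WM=9; [0,6) fires=8
i=6 t=12 v=5: → [12,18); WM=9
i=7 t=13 v=4: → [12,18); WM=10
i=8 t=13 v=6: → [12,18); WM=10
i=9 t=13 v=8: → [12,18); WM=10
i=10 t=14 v=2: → [12,18); WM=10
i=11 t=13 v=6: → [12,18); WM=11
i=12 t=16 v=1: → [12,18); WM=11
i=13 t=16 v=6: → [12,18); WM=13; [6,12) fires=20
i=14 t=19 v=2: → [18,24); WM=13
i=15 t=22 v=9: → [18,24); WM=19; [12,18) fires=43
i=16 t=25 v=4: → [24,30); WM=19
i=17 t=23 v=8: → [18,24); WM=22
i=18 t=22 v=9: → [18,24); WM=22
i=19 t=20 v=2: DROP (t<22-1); WM=22
i=20 t=26 v=2: → [24,30); WM=22

15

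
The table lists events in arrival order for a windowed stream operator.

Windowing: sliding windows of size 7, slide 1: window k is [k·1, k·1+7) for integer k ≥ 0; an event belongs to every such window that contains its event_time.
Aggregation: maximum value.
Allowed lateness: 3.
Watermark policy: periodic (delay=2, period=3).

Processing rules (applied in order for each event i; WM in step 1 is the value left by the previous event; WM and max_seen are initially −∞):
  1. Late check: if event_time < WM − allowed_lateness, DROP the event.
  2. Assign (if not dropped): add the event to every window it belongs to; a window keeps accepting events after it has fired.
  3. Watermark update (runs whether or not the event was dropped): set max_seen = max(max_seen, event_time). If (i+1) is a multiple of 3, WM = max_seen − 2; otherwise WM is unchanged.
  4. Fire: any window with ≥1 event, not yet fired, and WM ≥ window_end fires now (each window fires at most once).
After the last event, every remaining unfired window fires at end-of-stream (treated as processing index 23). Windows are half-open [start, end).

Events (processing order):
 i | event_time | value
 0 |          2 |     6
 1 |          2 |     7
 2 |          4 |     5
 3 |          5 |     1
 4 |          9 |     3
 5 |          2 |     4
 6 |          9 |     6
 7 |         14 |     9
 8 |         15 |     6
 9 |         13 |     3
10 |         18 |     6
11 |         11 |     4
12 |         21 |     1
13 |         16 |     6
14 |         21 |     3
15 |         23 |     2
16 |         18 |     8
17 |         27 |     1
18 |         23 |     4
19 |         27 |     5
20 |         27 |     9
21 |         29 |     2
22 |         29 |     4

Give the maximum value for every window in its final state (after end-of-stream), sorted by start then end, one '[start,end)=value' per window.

[0,7)=7 [1,8)=7 [2,9)=7 [3,10)=6 [4,11)=6 [5,12)=6 [6,13)=6 [7,14)=6 [8,15)=9 [9,16)=9 [10,17)=9 [11,18)=9 [12,19)=9 [13,20)=9 [14,21)=9 [15,22)=8 [16,23)=8 [17,24)=8 [18,25)=8 [19,26)=4 [20,27)=4 [21,28)=9 [22,29)=9 [23,30)=9 [24,31)=9 [25,32)=9 [26,33)=9 [27,34)=9 [28,35)=4 [29,36)=4

i=0 t=2 v=6: → [2,9),[1,8),[0,7); WM=−∞
i=1 t=2 v=7: → [2,9),[1,8),[0,7); WM=−∞
i=2 t=4 v=5: → [4,11),[3,10),[2,9),[1,8),[0,7); WM=2
i=3 t=5 v=1: → [5,12),[4,11),[3,10),[2,9),[1,8),[0,7); WM=2
i=4 t=9 v=3: → [9,16),[8,15),[7,14),[6,13),[5,12),[4,11),[3,10); WM=2
i=5 t=2 v=4: → [2,9),[1,8),[0,7); WM=7; [0,7) fires=7
i=6 t=9 v=6: → [9,16),[8,15),[7,14),[6,13),[5,12),[4,11),[3,10); WM=7
i=7 t=14 v=9: → [14,21),[13,20),[12,19),[11,18),[10,17),[9,16),[8,15); WM=7
i=8 t=15 v=6: → [15,22),[14,21),[13,20),[12,19),[11,18),[10,17),[9,16); WM=13; [1,8) fires=7 [2,9) fires=7 [3,10) fires=6 [4,11) fires=6 [5,12) fires=6 [6,13) fires=6
i=9 t=13 v=3: → [13,20),[12,19),[11,18),[10,17),[9,16),[8,15),[7,14); WM=13
i=10 t=18 v=6: → [18,25),[17,24),[16,23),[15,22),[14,21),[13,20),[12,19); WM=13
i=11 t=11 v=4: → [11,18),[10,17),[9,16),[8,15),[7,14),[6,13),[5,12); WM=16; [7,14) fires=6 [8,15) fires=9 [9,16) fires=9
i=12 t=21 v=1: → [21,28),[20,27),[19,26),[18,25),[17,24),[16,23),[15,22); WM=16
i=13 t=16 v=6: → [16,23),[15,22),[14,21),[13,20),[12,19),[11,18),[10,17); WM=16
i=14 t=21 v=3: → [21,28),[20,27),[19,26),[18,25),[17,24),[16,23),[15,22); WM=19; [10,17) fires=9 [11,18) fires=9 [12,19) fires=9
i=15 t=23 v=2: → [23,30),[22,29),[21,28),[20,27),[19,26),[18,25),[17,24); WM=19
i=16 t=18 v=8: → [18,25),[17,24),[16,23),[15,22),[14,21),[13,20),[12,19); WM=19
i=17 t=27 v=1: → [27,34),[26,33),[25,32),[24,31),[23,30),[22,29),[21,28); WM=25; [13,20) fires=9 [14,21) fires=9 [15,22) fires=8 [16,23) fires=8 [17,24) fires=8 [18,25) fires=8
i=18 t=23 v=4: → [23,30),[22,29),[21,28),[20,27),[19,26),[18,25),[17,24); WM=25
i=19 t=27 v=5: → [27,34),[26,33),[25,32),[24,31),[23,30),[22,29),[21,28); WM=25
i=20 t=27 v=9: → [27,34),[26,33),[25,32),[24,31),[23,30),[22,29),[21,28); WM=25
i=21 t=29 v=2: → [29,36),[28,35),[27,34),[26,33),[25,32),[24,31),[23,30); WM=25
i=22 t=29 v=4: → [29,36),[28,35),[27,34),[26,33),[25,32),[24,31),[23,30); WM=25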